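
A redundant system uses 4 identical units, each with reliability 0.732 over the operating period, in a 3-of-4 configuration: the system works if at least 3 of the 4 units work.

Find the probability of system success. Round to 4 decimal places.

R = Σ_{i=3}^{4} C(4,i) p^i (1−p)^{4−i} with p = 0.732
C(4,3)·0.732^3·0.268^1 = 0.420463
C(4,4)·0.732^4·0.268^0 = 0.287107
Sum = 0.7076

0.7076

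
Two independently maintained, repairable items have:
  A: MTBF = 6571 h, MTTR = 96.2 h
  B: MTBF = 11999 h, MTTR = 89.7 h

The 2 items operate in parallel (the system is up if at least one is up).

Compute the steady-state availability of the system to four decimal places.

0.9999

A(A) = MTBF/(MTBF+MTTR) = 6571/(6571+96.2) = 0.985571
A(B) = MTBF/(MTBF+MTTR) = 11999/(11999+89.7) = 0.992580
Parallel availability: 1 − (1 − 0.985571)(1 − 0.992580) = 0.9999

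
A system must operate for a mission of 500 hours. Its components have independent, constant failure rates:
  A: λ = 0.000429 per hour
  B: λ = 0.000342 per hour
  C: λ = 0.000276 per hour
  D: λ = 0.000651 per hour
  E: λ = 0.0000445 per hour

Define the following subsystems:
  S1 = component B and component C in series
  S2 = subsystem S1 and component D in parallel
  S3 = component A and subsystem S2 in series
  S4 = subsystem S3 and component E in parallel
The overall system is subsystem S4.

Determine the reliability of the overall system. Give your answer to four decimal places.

R(A) = exp(−0.000429 × 500) = 0.806945
R(B) = exp(−0.000342 × 500) = 0.842822
R(C) = exp(−0.000276 × 500) = 0.871099
R(D) = exp(−0.000651 × 500) = 0.722166
R(E) = exp(−0.0000445 × 500) = 0.977996
Series (B and C): 0.842822 × 0.871099 = 0.734181
Parallel ([0.734181] and D): 1 − (1 − 0.734181)(1 − 0.722166) = 0.926146
Series (A and [0.926146]): 0.806945 × 0.926146 = 0.747349
Parallel ([0.747349] and E): 1 − (1 − 0.747349)(1 − 0.977996) = 0.9944

0.9944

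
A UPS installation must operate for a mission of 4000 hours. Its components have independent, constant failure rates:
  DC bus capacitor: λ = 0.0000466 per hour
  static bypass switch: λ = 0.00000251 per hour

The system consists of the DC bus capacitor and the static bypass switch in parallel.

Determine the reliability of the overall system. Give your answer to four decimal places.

R(DC bus capacitor) = exp(−0.0000466 × 4000) = 0.829942
R(static bypass switch) = exp(−0.00000251 × 4000) = 0.990010
Parallel (DC bus capacitor and static bypass switch): 1 − (1 − 0.829942)(1 − 0.990010) = 0.9983

0.9983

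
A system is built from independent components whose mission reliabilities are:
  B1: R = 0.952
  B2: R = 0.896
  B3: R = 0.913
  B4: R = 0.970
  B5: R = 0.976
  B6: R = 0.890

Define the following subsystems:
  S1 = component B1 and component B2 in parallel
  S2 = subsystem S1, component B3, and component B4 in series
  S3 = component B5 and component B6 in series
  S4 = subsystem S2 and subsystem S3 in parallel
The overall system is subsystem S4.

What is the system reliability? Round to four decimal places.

Parallel (B1 and B2): 1 − (1 − 0.952000)(1 − 0.896000) = 0.995008
Series ([0.995008], B3, and B4): 0.995008 × 0.913000 × 0.970000 = 0.881189
Series (B5 and B6): 0.976000 × 0.890000 = 0.868640
Parallel ([0.881189] and [0.868640]): 1 − (1 − 0.881189)(1 − 0.868640) = 0.9844

0.9844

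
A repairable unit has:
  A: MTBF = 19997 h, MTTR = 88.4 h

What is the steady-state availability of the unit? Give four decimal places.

0.9956

A(A) = MTBF/(MTBF+MTTR) = 19997/(19997+88.4) = 0.9956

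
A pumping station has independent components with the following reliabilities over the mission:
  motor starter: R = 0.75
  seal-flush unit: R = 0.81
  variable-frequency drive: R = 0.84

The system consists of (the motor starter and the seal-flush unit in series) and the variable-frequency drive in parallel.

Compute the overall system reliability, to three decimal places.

Series (motor starter and seal-flush unit): 0.75000 × 0.81000 = 0.60750
Parallel ([0.60750] and variable-frequency drive): 1 − (1 − 0.60750)(1 − 0.84000) = 0.937

0.937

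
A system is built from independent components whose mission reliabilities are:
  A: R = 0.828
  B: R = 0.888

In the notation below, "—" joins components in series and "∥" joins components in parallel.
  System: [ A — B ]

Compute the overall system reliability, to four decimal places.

0.7353

Series (A and B): 0.828000 × 0.888000 = 0.7353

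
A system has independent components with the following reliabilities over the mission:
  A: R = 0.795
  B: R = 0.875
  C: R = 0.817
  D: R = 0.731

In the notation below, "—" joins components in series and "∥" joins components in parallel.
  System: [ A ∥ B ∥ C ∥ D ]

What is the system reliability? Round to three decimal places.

Parallel (A, B, C, and D): 1 − (1 − 0.79500)(1 − 0.87500)(1 − 0.81700)(1 − 0.73100) = 0.999

0.999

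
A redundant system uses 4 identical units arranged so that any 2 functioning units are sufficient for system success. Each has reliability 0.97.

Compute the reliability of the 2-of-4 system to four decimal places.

R = Σ_{i=2}^{4} C(4,i) p^i (1−p)^{4−i} with p = 0.97
C(4,2)·0.97^2·0.03^2 = 0.005081
C(4,3)·0.97^3·0.03^1 = 0.109521
C(4,4)·0.97^4·0.03^0 = 0.885293
Sum = 0.9999

0.9999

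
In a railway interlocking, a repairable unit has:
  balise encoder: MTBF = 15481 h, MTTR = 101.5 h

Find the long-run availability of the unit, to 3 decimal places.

0.993

A(balise encoder) = MTBF/(MTBF+MTTR) = 15481/(15481+101.5) = 0.993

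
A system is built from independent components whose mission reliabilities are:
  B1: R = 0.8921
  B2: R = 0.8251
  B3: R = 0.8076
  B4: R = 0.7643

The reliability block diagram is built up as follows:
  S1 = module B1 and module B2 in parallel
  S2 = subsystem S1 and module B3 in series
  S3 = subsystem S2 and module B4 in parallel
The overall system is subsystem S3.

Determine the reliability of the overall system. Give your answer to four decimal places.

0.9511

Parallel (B1 and B2): 1 − (1 − 0.892100)(1 − 0.825100) = 0.981128
Series ([0.981128] and B3): 0.981128 × 0.807600 = 0.792359
Parallel ([0.792359] and B4): 1 − (1 − 0.792359)(1 − 0.764300) = 0.9511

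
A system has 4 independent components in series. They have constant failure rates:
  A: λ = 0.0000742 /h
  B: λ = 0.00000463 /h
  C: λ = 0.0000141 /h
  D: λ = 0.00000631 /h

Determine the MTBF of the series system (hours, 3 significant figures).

10100

Series of exponential components: λ_sys = Σ λ_i
λ_sys = 0.0000742 + 0.00000463 + 0.0000141 + 0.00000631 = 9.9240e-05 /h
MTBF = 1 / λ_sys = 10100 h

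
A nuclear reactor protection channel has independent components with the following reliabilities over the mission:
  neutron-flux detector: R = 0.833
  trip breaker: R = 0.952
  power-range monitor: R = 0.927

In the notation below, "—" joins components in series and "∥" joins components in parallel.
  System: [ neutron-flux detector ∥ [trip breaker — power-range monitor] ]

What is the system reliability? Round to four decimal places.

Series (trip breaker and power-range monitor): 0.952000 × 0.927000 = 0.882504
Parallel (neutron-flux detector and [0.882504]): 1 − (1 − 0.833000)(1 − 0.882504) = 0.9804

0.9804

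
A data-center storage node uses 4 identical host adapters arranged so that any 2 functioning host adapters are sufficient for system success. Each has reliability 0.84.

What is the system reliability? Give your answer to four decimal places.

0.9856

R = Σ_{i=2}^{4} C(4,i) p^i (1−p)^{4−i} with p = 0.84
C(4,2)·0.84^2·0.16^2 = 0.108380
C(4,3)·0.84^3·0.16^1 = 0.379331
C(4,4)·0.84^4·0.16^0 = 0.497871
Sum = 0.9856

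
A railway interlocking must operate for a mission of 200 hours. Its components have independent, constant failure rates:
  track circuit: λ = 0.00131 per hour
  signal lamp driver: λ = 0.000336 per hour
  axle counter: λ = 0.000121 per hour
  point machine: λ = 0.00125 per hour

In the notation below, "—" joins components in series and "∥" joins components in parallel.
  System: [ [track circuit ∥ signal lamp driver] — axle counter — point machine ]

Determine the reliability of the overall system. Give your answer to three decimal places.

R(track circuit) = exp(−0.00131 × 200) = 0.76951
R(signal lamp driver) = exp(−0.000336 × 200) = 0.93501
R(axle counter) = exp(−0.000121 × 200) = 0.97609
R(point machine) = exp(−0.00125 × 200) = 0.77880
Parallel (track circuit and signal lamp driver): 1 − (1 − 0.76951)(1 − 0.93501) = 0.98502
Series ([0.98502], axle counter, and point machine): 0.98502 × 0.97609 × 0.77880 = 0.749

0.749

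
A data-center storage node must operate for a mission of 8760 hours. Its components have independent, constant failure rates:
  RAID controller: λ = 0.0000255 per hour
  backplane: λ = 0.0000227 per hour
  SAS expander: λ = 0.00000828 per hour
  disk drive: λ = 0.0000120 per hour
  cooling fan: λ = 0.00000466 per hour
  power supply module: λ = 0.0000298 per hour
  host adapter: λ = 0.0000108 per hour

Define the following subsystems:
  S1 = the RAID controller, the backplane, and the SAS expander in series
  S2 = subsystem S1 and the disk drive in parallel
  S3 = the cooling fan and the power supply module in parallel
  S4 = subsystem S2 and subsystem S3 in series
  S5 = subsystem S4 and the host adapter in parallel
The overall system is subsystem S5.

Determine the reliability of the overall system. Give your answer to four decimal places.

0.9957

R(RAID controller) = exp(−0.0000255 × 8760) = 0.799811
R(backplane) = exp(−0.0000227 × 8760) = 0.819671
R(SAS expander) = exp(−0.00000828 × 8760) = 0.930035
R(disk drive) = exp(−0.0000120 × 8760) = 0.900216
R(cooling fan) = exp(−0.00000466 × 8760) = 0.960000
R(power supply module) = exp(−0.0000298 × 8760) = 0.770244
R(host adapter) = exp(−0.0000108 × 8760) = 0.909729
Series (RAID controller, backplane, and SAS expander): 0.799811 × 0.819671 × 0.930035 = 0.609714
Parallel ([0.609714] and disk drive): 1 − (1 − 0.609714)(1 − 0.900216) = 0.961056
Parallel (cooling fan and power supply module): 1 − (1 − 0.960000)(1 − 0.770244) = 0.990810
Series ([0.961056] and [0.990810]): 0.961056 × 0.990810 = 0.952224
Parallel ([0.952224] and host adapter): 1 − (1 − 0.952224)(1 − 0.909729) = 0.9957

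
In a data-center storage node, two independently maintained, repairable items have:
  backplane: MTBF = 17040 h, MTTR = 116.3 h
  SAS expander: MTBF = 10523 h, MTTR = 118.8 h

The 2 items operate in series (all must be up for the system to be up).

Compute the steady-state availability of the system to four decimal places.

A(backplane) = MTBF/(MTBF+MTTR) = 17040/(17040+116.3) = 0.993221
A(SAS expander) = MTBF/(MTBF+MTTR) = 10523/(10523+118.8) = 0.988836
Series availability: 0.993221 × 0.988836 = 0.9821

0.9821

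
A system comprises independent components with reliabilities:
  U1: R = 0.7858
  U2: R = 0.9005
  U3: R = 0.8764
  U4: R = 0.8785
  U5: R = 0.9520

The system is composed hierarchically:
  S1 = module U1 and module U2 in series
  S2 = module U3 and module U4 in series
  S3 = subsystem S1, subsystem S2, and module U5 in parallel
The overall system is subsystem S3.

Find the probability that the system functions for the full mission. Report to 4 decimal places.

0.9968

Series (U1 and U2): 0.785800 × 0.900500 = 0.707613
Series (U3 and U4): 0.876400 × 0.878500 = 0.769917
Parallel ([0.707613], [0.769917], and U5): 1 − (1 − 0.707613)(1 − 0.769917)(1 − 0.952000) = 0.9968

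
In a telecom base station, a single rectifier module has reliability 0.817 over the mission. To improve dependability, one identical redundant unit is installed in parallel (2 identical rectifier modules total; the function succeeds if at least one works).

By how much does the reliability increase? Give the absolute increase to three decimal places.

R_before = 0.817
R_after = 1 − (1 − 0.817)^2 = 0.967
ΔR = 0.967 − 0.817 = 0.150

0.150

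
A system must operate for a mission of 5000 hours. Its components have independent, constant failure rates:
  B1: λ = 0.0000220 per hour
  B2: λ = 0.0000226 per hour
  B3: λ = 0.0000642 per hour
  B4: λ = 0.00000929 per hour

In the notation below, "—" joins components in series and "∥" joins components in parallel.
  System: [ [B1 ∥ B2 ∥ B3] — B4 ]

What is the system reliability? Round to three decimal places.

R(B1) = exp(−0.0000220 × 5000) = 0.89583
R(B2) = exp(−0.0000226 × 5000) = 0.89315
R(B3) = exp(−0.0000642 × 5000) = 0.72542
R(B4) = exp(−0.00000929 × 5000) = 0.95461
Parallel (B1, B2, and B3): 1 − (1 − 0.89583)(1 − 0.89315)(1 − 0.72542) = 0.99694
Series ([0.99694] and B4): 0.99694 × 0.95461 = 0.952

0.952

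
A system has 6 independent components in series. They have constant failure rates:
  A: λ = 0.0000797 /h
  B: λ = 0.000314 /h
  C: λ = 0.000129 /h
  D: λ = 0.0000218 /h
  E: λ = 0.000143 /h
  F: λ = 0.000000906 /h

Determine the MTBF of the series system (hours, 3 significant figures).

Series of exponential components: λ_sys = Σ λ_i
λ_sys = 0.0000797 + 0.000314 + 0.000129 + 0.0000218 + 0.000143 + 0.000000906 = 6.8841e-04 /h
MTBF = 1 / λ_sys = 1450 h

1450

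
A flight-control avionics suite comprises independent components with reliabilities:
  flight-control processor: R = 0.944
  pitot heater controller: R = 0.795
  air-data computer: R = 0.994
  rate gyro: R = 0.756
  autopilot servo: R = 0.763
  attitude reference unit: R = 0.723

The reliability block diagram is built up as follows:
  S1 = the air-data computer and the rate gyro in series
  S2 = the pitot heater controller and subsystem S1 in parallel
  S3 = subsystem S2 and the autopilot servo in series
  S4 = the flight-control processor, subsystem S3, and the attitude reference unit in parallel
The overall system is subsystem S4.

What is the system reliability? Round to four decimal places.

0.9957

Series (air-data computer and rate gyro): 0.994000 × 0.756000 = 0.751464
Parallel (pitot heater controller and [0.751464]): 1 − (1 − 0.795000)(1 − 0.751464) = 0.949050
Series ([0.949050] and autopilot servo): 0.949050 × 0.763000 = 0.724125
Parallel (flight-control processor, [0.724125], and attitude reference unit): 1 − (1 − 0.944000)(1 − 0.724125)(1 − 0.723000) = 0.9957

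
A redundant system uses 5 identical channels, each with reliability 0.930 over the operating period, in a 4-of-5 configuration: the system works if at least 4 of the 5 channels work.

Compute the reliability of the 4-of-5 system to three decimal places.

R = Σ_{i=4}^{5} C(5,i) p^i (1−p)^{5−i} with p = 0.930
C(5,4)·0.930^4·0.070^1 = 0.26182
C(5,5)·0.930^5·0.070^0 = 0.69569
Sum = 0.958

0.958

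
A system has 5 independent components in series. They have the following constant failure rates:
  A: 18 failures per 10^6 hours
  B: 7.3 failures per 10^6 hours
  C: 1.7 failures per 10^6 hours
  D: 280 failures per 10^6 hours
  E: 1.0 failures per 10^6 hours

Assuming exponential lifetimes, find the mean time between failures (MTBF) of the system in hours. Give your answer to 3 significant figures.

3250

Series of exponential components: λ_sys = Σ λ_i
λ_sys = 0.000018 + 0.0000073 + 0.0000017 + 0.00028 + 0.0000010 = 3.0800e-04 /h
MTBF = 1 / λ_sys = 3250 h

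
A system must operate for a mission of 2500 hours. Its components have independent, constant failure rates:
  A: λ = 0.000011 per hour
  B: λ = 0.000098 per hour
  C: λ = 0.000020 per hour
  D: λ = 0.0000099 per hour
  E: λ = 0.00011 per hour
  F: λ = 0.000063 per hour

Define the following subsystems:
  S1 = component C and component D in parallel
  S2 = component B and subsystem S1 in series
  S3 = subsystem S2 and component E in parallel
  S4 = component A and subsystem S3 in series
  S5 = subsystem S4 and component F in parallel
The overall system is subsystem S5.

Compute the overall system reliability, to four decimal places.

R(A) = exp(−0.000011 × 2500) = 0.972875
R(B) = exp(−0.000098 × 2500) = 0.782705
R(C) = exp(−0.000020 × 2500) = 0.951229
R(D) = exp(−0.0000099 × 2500) = 0.975554
R(E) = exp(−0.00011 × 2500) = 0.759572
R(F) = exp(−0.000063 × 2500) = 0.854277
Parallel (C and D): 1 − (1 − 0.951229)(1 − 0.975554) = 0.998808
Series (B and [0.998808]): 0.782705 × 0.998808 = 0.781772
Parallel ([0.781772] and E): 1 − (1 − 0.781772)(1 − 0.759572) = 0.947532
Series (A and [0.947532]): 0.972875 × 0.947532 = 0.921830
Parallel ([0.921830] and F): 1 − (1 − 0.921830)(1 − 0.854277) = 0.9886

0.9886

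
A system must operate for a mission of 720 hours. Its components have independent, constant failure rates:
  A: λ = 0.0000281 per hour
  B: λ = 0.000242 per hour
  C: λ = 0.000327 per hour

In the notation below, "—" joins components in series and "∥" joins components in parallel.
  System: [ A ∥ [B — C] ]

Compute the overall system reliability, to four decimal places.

0.9933

R(A) = exp(−0.0000281 × 720) = 0.979971
R(B) = exp(−0.000242 × 720) = 0.840095
R(C) = exp(−0.000327 × 720) = 0.790223
Series (B and C): 0.840095 × 0.790223 = 0.663862
Parallel (A and [0.663862]): 1 − (1 − 0.979971)(1 − 0.663862) = 0.9933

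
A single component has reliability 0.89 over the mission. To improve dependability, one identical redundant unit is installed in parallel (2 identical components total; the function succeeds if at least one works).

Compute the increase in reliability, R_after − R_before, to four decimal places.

R_before = 0.89
R_after = 1 − (1 − 0.89)^2 = 0.9879
ΔR = 0.9879 − 0.89 = 0.0979

0.0979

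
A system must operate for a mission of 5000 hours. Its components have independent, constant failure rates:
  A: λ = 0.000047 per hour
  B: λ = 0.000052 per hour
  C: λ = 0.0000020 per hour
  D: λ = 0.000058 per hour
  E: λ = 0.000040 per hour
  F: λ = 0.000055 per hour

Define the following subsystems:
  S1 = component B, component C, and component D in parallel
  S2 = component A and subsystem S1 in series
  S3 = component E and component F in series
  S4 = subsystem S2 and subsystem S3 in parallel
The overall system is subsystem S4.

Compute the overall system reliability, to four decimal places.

0.9206

R(A) = exp(−0.000047 × 5000) = 0.790571
R(B) = exp(−0.000052 × 5000) = 0.771052
R(C) = exp(−0.0000020 × 5000) = 0.990050
R(D) = exp(−0.000058 × 5000) = 0.748264
R(E) = exp(−0.000040 × 5000) = 0.818731
R(F) = exp(−0.000055 × 5000) = 0.759572
Parallel (B, C, and D): 1 − (1 − 0.771052)(1 − 0.990050)(1 − 0.748264) = 0.999427
Series (A and [0.999427]): 0.790571 × 0.999427 = 0.790118
Series (E and F): 0.818731 × 0.759572 = 0.621885
Parallel ([0.790118] and [0.621885]): 1 − (1 − 0.790118)(1 − 0.621885) = 0.9206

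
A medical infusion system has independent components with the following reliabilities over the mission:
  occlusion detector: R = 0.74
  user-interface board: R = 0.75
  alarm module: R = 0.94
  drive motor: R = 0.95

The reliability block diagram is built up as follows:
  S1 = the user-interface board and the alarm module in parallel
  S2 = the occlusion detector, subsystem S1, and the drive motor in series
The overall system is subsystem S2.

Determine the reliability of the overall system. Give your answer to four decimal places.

0.6925

Parallel (user-interface board and alarm module): 1 − (1 − 0.750000)(1 − 0.940000) = 0.985000
Series (occlusion detector, [0.985000], and drive motor): 0.740000 × 0.985000 × 0.950000 = 0.6925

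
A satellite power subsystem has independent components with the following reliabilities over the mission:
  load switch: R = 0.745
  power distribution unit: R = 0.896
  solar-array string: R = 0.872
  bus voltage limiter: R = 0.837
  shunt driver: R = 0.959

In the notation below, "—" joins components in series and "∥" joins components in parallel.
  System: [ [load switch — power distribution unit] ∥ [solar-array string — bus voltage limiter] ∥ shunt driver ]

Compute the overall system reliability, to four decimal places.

Series (load switch and power distribution unit): 0.745000 × 0.896000 = 0.667520
Series (solar-array string and bus voltage limiter): 0.872000 × 0.837000 = 0.729864
Parallel ([0.667520], [0.729864], and shunt driver): 1 − (1 − 0.667520)(1 − 0.729864)(1 − 0.959000) = 0.9963

0.9963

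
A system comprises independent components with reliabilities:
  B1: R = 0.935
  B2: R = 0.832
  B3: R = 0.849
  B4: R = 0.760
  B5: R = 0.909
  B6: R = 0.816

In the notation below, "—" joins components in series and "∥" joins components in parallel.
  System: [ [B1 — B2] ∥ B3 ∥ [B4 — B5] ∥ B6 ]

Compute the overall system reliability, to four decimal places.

0.9981

Series (B1 and B2): 0.935000 × 0.832000 = 0.777920
Series (B4 and B5): 0.760000 × 0.909000 = 0.690840
Parallel ([0.777920], B3, [0.690840], and B6): 1 − (1 − 0.777920)(1 − 0.849000)(1 − 0.690840)(1 − 0.816000) = 0.9981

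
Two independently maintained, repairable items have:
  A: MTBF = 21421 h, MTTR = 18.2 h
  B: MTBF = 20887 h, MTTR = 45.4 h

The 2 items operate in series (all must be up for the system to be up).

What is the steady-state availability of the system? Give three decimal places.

0.997

A(A) = MTBF/(MTBF+MTTR) = 21421/(21421+18.2) = 0.999151
A(B) = MTBF/(MTBF+MTTR) = 20887/(20887+45.4) = 0.997831
Series availability: 0.999151 × 0.997831 = 0.997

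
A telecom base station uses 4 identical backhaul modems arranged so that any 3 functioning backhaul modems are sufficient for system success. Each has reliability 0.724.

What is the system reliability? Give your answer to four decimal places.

R = Σ_{i=3}^{4} C(4,i) p^i (1−p)^{4−i} with p = 0.724
C(4,3)·0.724^3·0.276^1 = 0.418972
C(4,4)·0.724^4·0.276^0 = 0.274760
Sum = 0.6937

0.6937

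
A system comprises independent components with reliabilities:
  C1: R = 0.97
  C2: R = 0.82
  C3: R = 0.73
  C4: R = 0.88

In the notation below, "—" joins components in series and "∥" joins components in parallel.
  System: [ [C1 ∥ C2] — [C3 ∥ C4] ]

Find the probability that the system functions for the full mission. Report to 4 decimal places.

Parallel (C1 and C2): 1 − (1 − 0.970000)(1 − 0.820000) = 0.994600
Parallel (C3 and C4): 1 − (1 − 0.730000)(1 − 0.880000) = 0.967600
Series ([0.994600] and [0.967600]): 0.994600 × 0.967600 = 0.9624

0.9624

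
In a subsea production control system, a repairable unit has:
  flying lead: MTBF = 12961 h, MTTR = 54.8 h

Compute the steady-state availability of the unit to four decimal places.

A(flying lead) = MTBF/(MTBF+MTTR) = 12961/(12961+54.8) = 0.9958

0.9958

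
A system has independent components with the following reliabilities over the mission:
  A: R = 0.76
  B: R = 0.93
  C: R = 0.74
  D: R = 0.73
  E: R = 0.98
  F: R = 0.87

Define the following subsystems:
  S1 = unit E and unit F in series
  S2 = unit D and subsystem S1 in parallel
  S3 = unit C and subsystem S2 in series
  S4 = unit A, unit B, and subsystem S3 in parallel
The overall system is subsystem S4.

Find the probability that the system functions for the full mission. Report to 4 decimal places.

Series (E and F): 0.980000 × 0.870000 = 0.852600
Parallel (D and [0.852600]): 1 − (1 − 0.730000)(1 − 0.852600) = 0.960202
Series (C and [0.960202]): 0.740000 × 0.960202 = 0.710549
Parallel (A, B, and [0.710549]): 1 − (1 − 0.760000)(1 − 0.930000)(1 − 0.710549) = 0.9951

0.9951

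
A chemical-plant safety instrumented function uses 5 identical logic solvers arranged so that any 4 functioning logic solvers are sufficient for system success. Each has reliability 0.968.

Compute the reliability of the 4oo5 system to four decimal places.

R = Σ_{i=4}^{5} C(5,i) p^i (1−p)^{5−i} with p = 0.968
C(5,4)·0.968^4·0.032^1 = 0.140482
C(5,5)·0.968^5·0.032^0 = 0.849918
Sum = 0.9904

0.9904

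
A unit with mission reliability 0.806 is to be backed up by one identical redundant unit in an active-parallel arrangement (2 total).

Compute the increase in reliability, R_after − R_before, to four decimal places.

0.1564

R_before = 0.806
R_after = 1 − (1 − 0.806)^2 = 0.9624
ΔR = 0.9624 − 0.806 = 0.1564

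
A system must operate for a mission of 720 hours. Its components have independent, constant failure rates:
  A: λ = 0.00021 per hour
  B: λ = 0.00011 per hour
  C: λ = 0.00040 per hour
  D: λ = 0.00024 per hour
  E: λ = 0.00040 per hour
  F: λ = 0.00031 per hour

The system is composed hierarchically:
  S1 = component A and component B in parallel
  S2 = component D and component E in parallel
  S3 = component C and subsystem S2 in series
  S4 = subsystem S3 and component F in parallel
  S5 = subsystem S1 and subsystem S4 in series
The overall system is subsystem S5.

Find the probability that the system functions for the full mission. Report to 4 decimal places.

R(A) = exp(−0.00021 × 720) = 0.859676
R(B) = exp(−0.00011 × 720) = 0.923855
R(C) = exp(−0.00040 × 720) = 0.749762
R(D) = exp(−0.00024 × 720) = 0.841306
R(E) = exp(−0.00040 × 720) = 0.749762
R(F) = exp(−0.00031 × 720) = 0.799955
Parallel (A and B): 1 − (1 − 0.859676)(1 − 0.923855) = 0.989315
Parallel (D and E): 1 − (1 − 0.841306)(1 − 0.749762) = 0.960289
Series (C and [0.960289]): 0.749762 × 0.960289 = 0.719988
Parallel ([0.719988] and F): 1 − (1 − 0.719988)(1 − 0.799955) = 0.943985
Series ([0.989315] and [0.943985]): 0.989315 × 0.943985 = 0.9339

0.9339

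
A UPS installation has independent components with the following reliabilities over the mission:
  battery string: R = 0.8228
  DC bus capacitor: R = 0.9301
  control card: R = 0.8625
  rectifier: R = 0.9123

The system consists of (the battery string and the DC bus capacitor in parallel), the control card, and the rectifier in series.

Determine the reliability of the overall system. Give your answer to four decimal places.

Parallel (battery string and DC bus capacitor): 1 − (1 − 0.822800)(1 − 0.930100) = 0.987614
Series ([0.987614], control card, and rectifier): 0.987614 × 0.862500 × 0.912300 = 0.7771

0.7771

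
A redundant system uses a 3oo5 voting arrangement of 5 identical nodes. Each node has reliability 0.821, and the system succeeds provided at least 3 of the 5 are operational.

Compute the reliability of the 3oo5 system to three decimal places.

0.957

R = Σ_{i=3}^{5} C(5,i) p^i (1−p)^{5−i} with p = 0.821
C(5,3)·0.821^3·0.179^2 = 0.17731
C(5,4)·0.821^4·0.179^1 = 0.40663
C(5,5)·0.821^5·0.179^0 = 0.37301
Sum = 0.957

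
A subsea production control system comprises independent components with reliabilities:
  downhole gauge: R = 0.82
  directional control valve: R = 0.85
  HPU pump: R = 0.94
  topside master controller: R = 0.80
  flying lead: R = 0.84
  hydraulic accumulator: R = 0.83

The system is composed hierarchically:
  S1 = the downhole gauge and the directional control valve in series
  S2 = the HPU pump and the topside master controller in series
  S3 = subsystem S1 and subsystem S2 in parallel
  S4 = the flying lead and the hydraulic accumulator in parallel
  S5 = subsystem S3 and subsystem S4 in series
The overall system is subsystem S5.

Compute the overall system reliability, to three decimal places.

Series (downhole gauge and directional control valve): 0.82000 × 0.85000 = 0.69700
Series (HPU pump and topside master controller): 0.94000 × 0.80000 = 0.75200
Parallel ([0.69700] and [0.75200]): 1 − (1 − 0.69700)(1 − 0.75200) = 0.92486
Parallel (flying lead and hydraulic accumulator): 1 − (1 − 0.84000)(1 − 0.83000) = 0.97280
Series ([0.92486] and [0.97280]): 0.92486 × 0.97280 = 0.900

0.900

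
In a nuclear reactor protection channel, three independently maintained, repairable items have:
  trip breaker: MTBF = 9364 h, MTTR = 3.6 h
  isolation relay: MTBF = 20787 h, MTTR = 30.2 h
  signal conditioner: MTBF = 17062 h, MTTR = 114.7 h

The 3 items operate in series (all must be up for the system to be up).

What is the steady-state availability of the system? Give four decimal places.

A(trip breaker) = MTBF/(MTBF+MTTR) = 9364/(9364+3.6) = 0.999616
A(isolation relay) = MTBF/(MTBF+MTTR) = 20787/(20787+30.2) = 0.998549
A(signal conditioner) = MTBF/(MTBF+MTTR) = 17062/(17062+114.7) = 0.993322
Series availability: 0.999616 × 0.998549 × 0.993322 = 0.9915

0.9915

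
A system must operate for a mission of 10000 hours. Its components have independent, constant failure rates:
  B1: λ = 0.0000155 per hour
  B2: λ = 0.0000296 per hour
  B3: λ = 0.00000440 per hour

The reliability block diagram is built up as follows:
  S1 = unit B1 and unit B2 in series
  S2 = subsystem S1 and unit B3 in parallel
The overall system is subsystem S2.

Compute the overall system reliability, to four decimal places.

R(B1) = exp(−0.0000155 × 10000) = 0.856415
R(B2) = exp(−0.0000296 × 10000) = 0.743787
R(B3) = exp(−0.00000440 × 10000) = 0.956954
Series (B1 and B2): 0.856415 × 0.743787 = 0.636990
Parallel ([0.636990] and B3): 1 − (1 − 0.636990)(1 − 0.956954) = 0.9844

0.9844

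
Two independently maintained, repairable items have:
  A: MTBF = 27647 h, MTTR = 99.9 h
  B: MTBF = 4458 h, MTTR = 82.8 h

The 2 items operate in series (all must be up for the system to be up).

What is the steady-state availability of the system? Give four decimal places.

0.9782

A(A) = MTBF/(MTBF+MTTR) = 27647/(27647+99.9) = 0.996400
A(B) = MTBF/(MTBF+MTTR) = 4458/(4458+82.8) = 0.981765
Series availability: 0.996400 × 0.981765 = 0.9782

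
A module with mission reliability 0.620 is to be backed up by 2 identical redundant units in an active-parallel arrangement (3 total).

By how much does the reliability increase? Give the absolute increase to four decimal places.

R_before = 0.620
R_after = 1 − (1 − 0.620)^3 = 0.9451
ΔR = 0.9451 − 0.620 = 0.3251

0.3251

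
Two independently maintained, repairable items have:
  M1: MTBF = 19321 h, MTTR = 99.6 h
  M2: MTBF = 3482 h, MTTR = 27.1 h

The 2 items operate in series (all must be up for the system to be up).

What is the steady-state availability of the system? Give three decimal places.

A(M1) = MTBF/(MTBF+MTTR) = 19321/(19321+99.6) = 0.994871
A(M2) = MTBF/(MTBF+MTTR) = 3482/(3482+27.1) = 0.992277
Series availability: 0.994871 × 0.992277 = 0.987

0.987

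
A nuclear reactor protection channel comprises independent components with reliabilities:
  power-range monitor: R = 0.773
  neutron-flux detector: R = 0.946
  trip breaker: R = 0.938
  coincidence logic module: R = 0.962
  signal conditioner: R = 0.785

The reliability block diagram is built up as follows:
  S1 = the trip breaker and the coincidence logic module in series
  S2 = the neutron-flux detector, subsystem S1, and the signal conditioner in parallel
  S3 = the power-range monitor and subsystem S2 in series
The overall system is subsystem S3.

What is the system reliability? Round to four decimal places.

Series (trip breaker and coincidence logic module): 0.938000 × 0.962000 = 0.902356
Parallel (neutron-flux detector, [0.902356], and signal conditioner): 1 − (1 − 0.946000)(1 − 0.902356)(1 − 0.785000) = 0.998866
Series (power-range monitor and [0.998866]): 0.773000 × 0.998866 = 0.7721

0.7721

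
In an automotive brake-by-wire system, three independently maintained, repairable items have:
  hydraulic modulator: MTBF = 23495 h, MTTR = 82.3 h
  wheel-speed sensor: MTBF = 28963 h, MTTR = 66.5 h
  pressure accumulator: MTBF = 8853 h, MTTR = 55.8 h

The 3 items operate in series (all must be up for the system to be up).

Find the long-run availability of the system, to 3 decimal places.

A(hydraulic modulator) = MTBF/(MTBF+MTTR) = 23495/(23495+82.3) = 0.996509
A(wheel-speed sensor) = MTBF/(MTBF+MTTR) = 28963/(28963+66.5) = 0.997709
A(pressure accumulator) = MTBF/(MTBF+MTTR) = 8853/(8853+55.8) = 0.993737
Series availability: 0.996509 × 0.997709 × 0.993737 = 0.988

0.988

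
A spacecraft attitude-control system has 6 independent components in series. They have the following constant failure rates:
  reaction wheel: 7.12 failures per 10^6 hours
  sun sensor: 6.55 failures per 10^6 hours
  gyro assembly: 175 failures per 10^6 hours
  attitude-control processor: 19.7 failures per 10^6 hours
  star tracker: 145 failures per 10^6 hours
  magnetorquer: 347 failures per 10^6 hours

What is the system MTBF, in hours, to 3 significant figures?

Series of exponential components: λ_sys = Σ λ_i
λ_sys = 0.00000712 + 0.00000655 + 0.000175 + 0.0000197 + 0.000145 + 0.000347 = 7.0037e-04 /h
MTBF = 1 / λ_sys = 1430 h

1430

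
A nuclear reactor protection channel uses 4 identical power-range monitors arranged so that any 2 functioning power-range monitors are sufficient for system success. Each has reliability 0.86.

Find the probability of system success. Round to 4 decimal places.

0.9902

R = Σ_{i=2}^{4} C(4,i) p^i (1−p)^{4−i} with p = 0.86
C(4,2)·0.86^2·0.14^2 = 0.086977
C(4,3)·0.86^3·0.14^1 = 0.356191
C(4,4)·0.86^4·0.14^0 = 0.547008
Sum = 0.9902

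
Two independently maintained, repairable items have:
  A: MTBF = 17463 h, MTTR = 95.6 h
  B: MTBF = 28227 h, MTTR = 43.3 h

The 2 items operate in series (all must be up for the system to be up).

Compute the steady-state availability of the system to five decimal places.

A(A) = MTBF/(MTBF+MTTR) = 17463/(17463+95.6) = 0.994555
A(B) = MTBF/(MTBF+MTTR) = 28227/(28227+43.3) = 0.998468
Series availability: 0.994555 × 0.998468 = 0.99303

0.99303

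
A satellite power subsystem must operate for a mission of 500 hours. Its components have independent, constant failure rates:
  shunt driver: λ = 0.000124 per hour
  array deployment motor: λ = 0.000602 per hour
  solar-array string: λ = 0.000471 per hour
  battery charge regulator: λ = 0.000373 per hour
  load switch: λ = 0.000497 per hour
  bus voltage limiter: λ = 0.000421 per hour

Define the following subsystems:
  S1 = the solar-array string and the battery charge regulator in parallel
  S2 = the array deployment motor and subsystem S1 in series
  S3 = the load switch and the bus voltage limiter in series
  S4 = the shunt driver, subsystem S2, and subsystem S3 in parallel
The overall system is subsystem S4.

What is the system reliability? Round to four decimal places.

0.9937

R(shunt driver) = exp(−0.000124 × 500) = 0.939883
R(array deployment motor) = exp(−0.000602 × 500) = 0.740078
R(solar-array string) = exp(−0.000471 × 500) = 0.790176
R(battery charge regulator) = exp(−0.000373 × 500) = 0.829859
R(load switch) = exp(−0.000497 × 500) = 0.779970
R(bus voltage limiter) = exp(−0.000421 × 500) = 0.810179
Parallel (solar-array string and battery charge regulator): 1 − (1 − 0.790176)(1 − 0.829859) = 0.964300
Series (array deployment motor and [0.964300]): 0.740078 × 0.964300 = 0.713657
Series (load switch and bus voltage limiter): 0.779970 × 0.810179 = 0.631915
Parallel (shunt driver, [0.713657], and [0.631915]): 1 − (1 − 0.939883)(1 − 0.713657)(1 − 0.631915) = 0.9937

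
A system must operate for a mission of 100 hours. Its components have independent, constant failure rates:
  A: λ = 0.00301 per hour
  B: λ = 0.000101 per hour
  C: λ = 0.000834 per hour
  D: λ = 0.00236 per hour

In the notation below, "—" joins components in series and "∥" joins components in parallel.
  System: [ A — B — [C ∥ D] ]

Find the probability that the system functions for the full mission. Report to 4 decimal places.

0.7203

R(A) = exp(−0.00301 × 100) = 0.740078
R(B) = exp(−0.000101 × 100) = 0.989951
R(C) = exp(−0.000834 × 100) = 0.919983
R(D) = exp(−0.00236 × 100) = 0.789781
Parallel (C and D): 1 − (1 − 0.919983)(1 − 0.789781) = 0.983179
Series (A, B, and [0.983179]): 0.740078 × 0.989951 × 0.983179 = 0.7203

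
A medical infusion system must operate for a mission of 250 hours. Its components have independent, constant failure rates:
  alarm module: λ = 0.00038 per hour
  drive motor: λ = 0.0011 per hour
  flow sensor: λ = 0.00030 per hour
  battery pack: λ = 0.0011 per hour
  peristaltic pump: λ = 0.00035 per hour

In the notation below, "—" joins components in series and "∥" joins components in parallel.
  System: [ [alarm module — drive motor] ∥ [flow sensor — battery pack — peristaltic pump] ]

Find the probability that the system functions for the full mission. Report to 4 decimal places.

R(alarm module) = exp(−0.00038 × 250) = 0.909373
R(drive motor) = exp(−0.0011 × 250) = 0.759572
R(flow sensor) = exp(−0.00030 × 250) = 0.927743
R(battery pack) = exp(−0.0011 × 250) = 0.759572
R(peristaltic pump) = exp(−0.00035 × 250) = 0.916219
Series (alarm module and drive motor): 0.909373 × 0.759572 = 0.690734
Series (flow sensor, battery pack, and peristaltic pump): 0.927743 × 0.759572 × 0.916219 = 0.645648
Parallel ([0.690734] and [0.645648]): 1 − (1 − 0.690734)(1 − 0.645648) = 0.8904

0.8904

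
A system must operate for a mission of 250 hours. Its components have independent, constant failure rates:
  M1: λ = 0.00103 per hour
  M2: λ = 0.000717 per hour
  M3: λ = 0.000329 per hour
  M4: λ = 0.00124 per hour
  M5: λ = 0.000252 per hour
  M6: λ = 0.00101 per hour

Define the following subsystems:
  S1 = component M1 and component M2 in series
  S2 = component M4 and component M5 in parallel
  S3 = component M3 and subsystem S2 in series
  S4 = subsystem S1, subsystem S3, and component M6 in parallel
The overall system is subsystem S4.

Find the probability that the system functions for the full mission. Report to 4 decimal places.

R(M1) = exp(−0.00103 × 250) = 0.772982
R(M2) = exp(−0.000717 × 250) = 0.835897
R(M3) = exp(−0.000329 × 250) = 0.921042
R(M4) = exp(−0.00124 × 250) = 0.733447
R(M5) = exp(−0.000252 × 250) = 0.938943
R(M6) = exp(−0.00101 × 250) = 0.776856
Series (M1 and M2): 0.772982 × 0.835897 = 0.646133
Parallel (M4 and M5): 1 − (1 − 0.733447)(1 − 0.938943) = 0.983725
Series (M3 and [0.983725]): 0.921042 × 0.983725 = 0.906052
Parallel ([0.646133], [0.906052], and M6): 1 − (1 − 0.646133)(1 − 0.906052)(1 − 0.776856) = 0.9926

0.9926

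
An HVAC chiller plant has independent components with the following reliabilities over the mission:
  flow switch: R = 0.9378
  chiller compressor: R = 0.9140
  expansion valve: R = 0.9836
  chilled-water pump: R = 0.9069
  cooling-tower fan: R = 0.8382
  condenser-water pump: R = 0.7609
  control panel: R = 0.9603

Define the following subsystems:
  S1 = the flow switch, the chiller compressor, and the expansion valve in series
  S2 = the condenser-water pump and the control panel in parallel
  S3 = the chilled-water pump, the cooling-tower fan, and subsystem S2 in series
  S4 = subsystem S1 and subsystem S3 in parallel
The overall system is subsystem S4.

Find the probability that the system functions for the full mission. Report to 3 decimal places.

0.961

Series (flow switch, chiller compressor, and expansion valve): 0.93780 × 0.91400 × 0.98360 = 0.84309
Parallel (condenser-water pump and control panel): 1 − (1 − 0.76090)(1 − 0.96030) = 0.99051
Series (chilled-water pump, cooling-tower fan, and [0.99051]): 0.90690 × 0.83820 × 0.99051 = 0.75295
Parallel ([0.84309] and [0.75295]): 1 − (1 − 0.84309)(1 − 0.75295) = 0.961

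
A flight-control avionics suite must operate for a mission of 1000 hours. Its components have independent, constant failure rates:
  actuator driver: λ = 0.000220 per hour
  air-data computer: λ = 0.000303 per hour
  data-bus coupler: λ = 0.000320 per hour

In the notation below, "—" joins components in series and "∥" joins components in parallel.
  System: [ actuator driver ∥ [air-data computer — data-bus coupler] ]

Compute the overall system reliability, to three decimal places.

0.908

R(actuator driver) = exp(−0.000220 × 1000) = 0.80252
R(air-data computer) = exp(−0.000303 × 1000) = 0.73860
R(data-bus coupler) = exp(−0.000320 × 1000) = 0.72615
Series (air-data computer and data-bus coupler): 0.73860 × 0.72615 = 0.53633
Parallel (actuator driver and [0.53633]): 1 − (1 − 0.80252)(1 − 0.53633) = 0.908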